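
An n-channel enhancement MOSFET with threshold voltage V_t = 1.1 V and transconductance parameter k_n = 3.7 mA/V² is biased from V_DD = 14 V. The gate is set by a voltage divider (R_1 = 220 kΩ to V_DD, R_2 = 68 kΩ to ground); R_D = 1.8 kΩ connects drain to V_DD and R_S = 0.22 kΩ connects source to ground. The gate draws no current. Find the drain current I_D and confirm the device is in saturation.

V_G = V_DD·R_2/(R_1+R_2) = 14×68/288 = 3.31 V.
Assume saturation: I_D = (k_n/2)(V_GS − V_t)² with V_GS = V_G − I_D·R_S = 3.31 − 0.22·I_D.
Substituting gives 0.0895·I_D² − 2.8·I_D + 9 = 0, with roots I_D = 3.64 or 27.6 mA.
The root I_D = 27.6 mA gives V_GS = -2.76 V ≤ V_t, so take I_D = 3.64 mA.
Then V_GS = 2.5 V and V_DS = V_DD − I_D(R_D+R_S) = 14 − 3.64×2.02 = 6.64 V.
Saturation requires V_DS ≥ V_GS − V_t = 1.4 V; 6.64 ≥ 1.4 ✓.

I_D ≈ 3.6 mA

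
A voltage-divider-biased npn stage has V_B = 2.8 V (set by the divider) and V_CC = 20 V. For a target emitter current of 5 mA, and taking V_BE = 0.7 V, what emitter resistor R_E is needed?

R_E ≈ 0.42 kΩ

V_E = V_B − V_BE = 2.8 − 0.7 = 2.1 V.
R_E = V_E / I_E = 2.1 / 5 = 0.42 kΩ.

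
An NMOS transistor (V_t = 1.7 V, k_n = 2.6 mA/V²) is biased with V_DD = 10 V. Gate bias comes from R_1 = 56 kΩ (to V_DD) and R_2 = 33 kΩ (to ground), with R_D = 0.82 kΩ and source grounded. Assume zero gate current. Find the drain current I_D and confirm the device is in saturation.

I_D ≈ 5.2 mA

V_G = V_DD·R_2/(R_1+R_2) = 10×33/89 = 3.71 V. With the source grounded, V_GS = V_G = 3.71 V.
Assume saturation: I_D = (k_n/2)(V_GS − V_t)² = (2.6/2)×(3.71 − 1.7)² = 1.3×2.01² = 5.24 mA.
V_DS = V_DD − I_D·R_D = 10 − 5.24×0.82 = 5.7 V.
Saturation requires V_DS ≥ V_GS − V_t = 2.01 V; 5.7 ≥ 2.01 ✓.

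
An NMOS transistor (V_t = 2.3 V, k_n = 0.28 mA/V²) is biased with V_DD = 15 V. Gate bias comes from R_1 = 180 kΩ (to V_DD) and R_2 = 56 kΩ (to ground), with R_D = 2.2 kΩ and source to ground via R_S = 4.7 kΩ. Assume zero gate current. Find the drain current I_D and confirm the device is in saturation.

V_G = V_DD·R_2/(R_1+R_2) = 15×56/236 = 3.56 V.
Assume saturation: I_D = (k_n/2)(V_GS − V_t)² with V_GS = V_G − I_D·R_S = 3.56 − 4.7·I_D.
Substituting gives 3.09·I_D² − 2.66·I_D + 0.222 = 0, with roots I_D = 0.0938 or 0.765 mA.
The root I_D = 0.765 mA gives V_GS = -0.0383 V ≤ V_t, so take I_D = 0.0938 mA.
Then V_GS = 3.12 V and V_DS = V_DD − I_D(R_D+R_S) = 15 − 0.0938×6.9 = 14.4 V.
Saturation requires V_DS ≥ V_GS − V_t = 0.819 V; 14.4 ≥ 0.819 ✓.

I_D ≈ 0.094 mA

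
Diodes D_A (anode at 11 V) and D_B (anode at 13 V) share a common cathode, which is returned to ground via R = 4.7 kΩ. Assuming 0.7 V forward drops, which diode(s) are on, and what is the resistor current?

Only D_B conducts; I_R ≈ 2.6 mA

Assume both conduct. Then node N would need to be at both 11−0.7 = 10.3 V and 13−0.7 = 12.3 V, which is impossible.
Assume only D_B conducts: V_N = 13 − 0.7 = 12.3 V, so I_R = 12.3/4.7 = 2.62 mA.
Check D_A: its anode-to-cathode voltage is 11 − 12.3 = -1.3 V < 0.7 V, so it is off. The assumption is consistent.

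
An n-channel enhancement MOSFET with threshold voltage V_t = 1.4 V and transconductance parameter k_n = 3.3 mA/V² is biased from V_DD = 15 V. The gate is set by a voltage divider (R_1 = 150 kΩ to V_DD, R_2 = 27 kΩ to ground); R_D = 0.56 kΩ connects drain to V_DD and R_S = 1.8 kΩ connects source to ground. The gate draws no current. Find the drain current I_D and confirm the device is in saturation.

I_D ≈ 0.27 mA

V_G = V_DD·R_2/(R_1+R_2) = 15×27/177 = 2.29 V.
Assume saturation: I_D = (k_n/2)(V_GS − V_t)² with V_GS = V_G − I_D·R_S = 2.29 − 1.8·I_D.
Substituting gives 5.35·I_D² − 6.28·I_D + 1.3 = 0, with roots I_D = 0.269 or 0.905 mA.
The root I_D = 0.905 mA gives V_GS = 0.659 V ≤ V_t, so take I_D = 0.269 mA.
Then V_GS = 1.8 V and V_DS = V_DD − I_D(R_D+R_S) = 15 − 0.269×2.36 = 14.4 V.
Saturation requires V_DS ≥ V_GS − V_t = 0.404 V; 14.4 ≥ 0.404 ✓.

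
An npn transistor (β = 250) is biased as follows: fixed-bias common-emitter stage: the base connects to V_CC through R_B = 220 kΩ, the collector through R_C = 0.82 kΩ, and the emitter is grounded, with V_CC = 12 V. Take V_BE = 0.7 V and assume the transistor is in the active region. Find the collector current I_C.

I_C ≈ 13 mA

Base loop: V_CC = I_B·R_B + V_BE, so I_B = (12 − 0.7)/220 kΩ = 0.0514 mA.
In the active region I_C = β·I_B = 250 × 0.0514 = 12.8 mA.
Collector loop: V_CE = V_CC − I_C·R_C = 12 − 12.8×0.82 = 1.47 V.
Since V_CE = 1.47 V > V_CE(sat) ≈ 0.2 V, the transistor is in the active region as assumed.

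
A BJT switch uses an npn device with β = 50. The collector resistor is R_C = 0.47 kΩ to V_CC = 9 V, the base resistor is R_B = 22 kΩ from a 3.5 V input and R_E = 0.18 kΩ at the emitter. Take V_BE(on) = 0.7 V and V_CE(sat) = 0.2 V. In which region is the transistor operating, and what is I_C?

Assume active. Base-emitter loop: I_B = (V_BB − V_BE)/(R_B + (β+1)R_E) = (3.5 − 0.7)/(22 + 51×0.18) = 0.0898 mA.
I_C = β·I_B = 50×0.0898 = 4.49 mA.
V_CE = V_CC − I_C·R_C − I_E·R_E = 9 − 4.49×0.47 − 4.58×0.18 = 6.07 V > V_CE(sat), so the active-region assumption holds.

active; I_C ≈ 4.5 mA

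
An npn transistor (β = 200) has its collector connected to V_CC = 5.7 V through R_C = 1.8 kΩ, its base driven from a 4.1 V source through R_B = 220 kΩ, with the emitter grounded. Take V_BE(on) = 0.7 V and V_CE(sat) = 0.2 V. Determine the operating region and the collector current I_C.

Assume active: I_B = (4.1 − 0.7)/220 = 0.0155 mA, giving I_C = β·I_B = 3.09 mA.
But then V_CE = 5.7 − 3.09×1.8 = 0.136 V < V_CE(sat) = 0.2 V — impossible in the active region.
So the transistor is saturated. With V_CE = 0.2 V, I_C = (V_CC − 0.2)/R_C = 5.5/1.8 = 3.06 mA.
Check: β·I_B = 3.09 mA > I_C = 3.06 mA, confirming saturation.

saturation; I_C ≈ 3.1 mA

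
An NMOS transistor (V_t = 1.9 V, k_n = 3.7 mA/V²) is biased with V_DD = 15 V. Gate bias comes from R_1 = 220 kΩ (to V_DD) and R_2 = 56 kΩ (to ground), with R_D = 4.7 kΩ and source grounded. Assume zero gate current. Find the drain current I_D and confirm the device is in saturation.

V_G = V_DD·R_2/(R_1+R_2) = 15×56/276 = 3.04 V. With the source grounded, V_GS = V_G = 3.04 V.
Assume saturation: I_D = (k_n/2)(V_GS − V_t)² = (3.7/2)×(3.04 − 1.9)² = 1.85×1.14² = 2.42 mA.
V_DS = V_DD − I_D·R_D = 15 − 2.42×4.7 = 3.63 V.
Saturation requires V_DS ≥ V_GS − V_t = 1.14 V; 3.63 ≥ 1.14 ✓.

I_D ≈ 2.4 mA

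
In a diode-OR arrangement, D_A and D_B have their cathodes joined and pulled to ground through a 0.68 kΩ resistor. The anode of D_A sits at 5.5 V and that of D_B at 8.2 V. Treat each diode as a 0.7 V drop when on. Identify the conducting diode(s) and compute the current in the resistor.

Only D_B conducts; I_R ≈ 11 mA

Assume both conduct. Then node N would need to be at both 5.5−0.7 = 4.8 V and 8.2−0.7 = 7.5 V, which is impossible.
Assume only D_B conducts: V_N = 8.2 − 0.7 = 7.5 V, so I_R = 7.5/0.68 = 11 mA.
Check D_A: its anode-to-cathode voltage is 5.5 − 7.5 = -2 V < 0.7 V, so it is off. The assumption is consistent.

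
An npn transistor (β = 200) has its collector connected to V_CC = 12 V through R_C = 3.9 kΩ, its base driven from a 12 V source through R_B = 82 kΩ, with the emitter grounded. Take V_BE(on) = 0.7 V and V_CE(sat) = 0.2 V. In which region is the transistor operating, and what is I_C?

Assume active: I_B = (12 − 0.7)/82 = 0.138 mA, giving I_C = β·I_B = 27.6 mA.
But then V_CE = 12 − 27.6×3.9 = -95.5 V < V_CE(sat) = 0.2 V — impossible in the active region.
So the transistor is saturated. With V_CE = 0.2 V, I_C = (V_CC − 0.2)/R_C = 11.8/3.9 = 3.03 mA.
Check: β·I_B = 27.6 mA > I_C = 3.03 mA, confirming saturation.

saturation; I_C ≈ 3 mA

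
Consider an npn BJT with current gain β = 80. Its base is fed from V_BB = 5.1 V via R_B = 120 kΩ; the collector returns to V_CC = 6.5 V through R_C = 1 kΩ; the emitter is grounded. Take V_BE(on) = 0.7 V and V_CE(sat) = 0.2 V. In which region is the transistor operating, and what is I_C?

Assume active. Base-emitter loop: I_B = (V_BB − V_BE)/R_B = (5.1 − 0.7)/120 = 0.0367 mA.
I_C = β·I_B = 80×0.0367 = 2.93 mA.
V_CE = V_CC − I_C·R_C = 6.5 − 2.93×1 = 3.57 V > V_CE(sat), so the active-region assumption holds.

active; I_C ≈ 2.9 mA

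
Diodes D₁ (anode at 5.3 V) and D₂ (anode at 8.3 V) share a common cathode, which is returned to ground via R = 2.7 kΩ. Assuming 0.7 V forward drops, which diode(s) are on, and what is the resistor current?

Only D₂ conducts; I_R ≈ 2.8 mA

Assume both conduct. Then node N would need to be at both 5.3−0.7 = 4.6 V and 8.3−0.7 = 7.6 V, which is impossible.
Assume only D₂ conducts: V_N = 8.3 − 0.7 = 7.6 V, so I_R = 7.6/2.7 = 2.81 mA.
Check D₁: its anode-to-cathode voltage is 5.3 − 7.6 = -2.3 V < 0.7 V, so it is off. The assumption is consistent.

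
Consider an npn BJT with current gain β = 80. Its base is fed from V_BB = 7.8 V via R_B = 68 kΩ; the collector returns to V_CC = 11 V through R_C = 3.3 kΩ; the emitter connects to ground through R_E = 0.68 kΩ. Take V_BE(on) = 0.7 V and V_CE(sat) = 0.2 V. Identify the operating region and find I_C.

saturation; I_C ≈ 2.7 mA

Assume active: I_B = (7.8 − 0.7)/(68 + 81×0.68) = 0.0577 mA, I_C = β·I_B = 4.61 mA.
Then V_CE = 11 − 4.61×3.3 − 4.67×0.68 = -7.41 V < 0.2 V — the active assumption fails.
Re-solve with V_CE = 0.2 V. KCL at the emitter: V_E/R_E = (V_BB−0.7−V_E)/R_B + (V_CC−0.2−V_E)/R_C, giving V_E = 1.89 V.
I_C = (V_CC − 0.2 − V_E)/R_C = (10.8 − 1.89)/3.3 = 2.7 mA.
Check: I_B = (7.1 − 1.89)/68 = 0.0766 mA, and β·I_B = 6.13 mA > I_C, confirming saturation.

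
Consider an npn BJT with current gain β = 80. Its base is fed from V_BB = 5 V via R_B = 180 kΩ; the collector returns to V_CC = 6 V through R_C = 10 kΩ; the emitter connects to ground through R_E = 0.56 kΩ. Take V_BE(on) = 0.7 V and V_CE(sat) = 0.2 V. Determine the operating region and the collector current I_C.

saturation; I_C ≈ 0.55 mA

Assume active: I_B = (5 − 0.7)/(180 + 81×0.56) = 0.0191 mA, I_C = β·I_B = 1.53 mA.
Then V_CE = 6 − 1.53×10 − 1.55×0.56 = -10.1 V < 0.2 V — the active assumption fails.
Re-solve with V_CE = 0.2 V. KCL at the emitter: V_E/R_E = (V_BB−0.7−V_E)/R_B + (V_CC−0.2−V_E)/R_C, giving V_E = 0.319 V.
I_C = (V_CC − 0.2 − V_E)/R_C = (5.8 − 0.319)/10 = 0.548 mA.
Check: I_B = (4.3 − 0.319)/180 = 0.0221 mA, and β·I_B = 1.77 mA > I_C, confirming saturation.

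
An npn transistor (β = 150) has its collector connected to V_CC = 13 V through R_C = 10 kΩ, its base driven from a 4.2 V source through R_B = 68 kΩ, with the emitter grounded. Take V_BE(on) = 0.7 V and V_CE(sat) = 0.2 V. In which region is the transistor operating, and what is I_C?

saturation; I_C ≈ 1.3 mA

Assume active: I_B = (4.2 − 0.7)/68 = 0.0515 mA, giving I_C = β·I_B = 7.72 mA.
But then V_CE = 13 − 7.72×10 = -64.2 V < V_CE(sat) = 0.2 V — impossible in the active region.
So the transistor is saturated. With V_CE = 0.2 V, I_C = (V_CC − 0.2)/R_C = 12.8/10 = 1.28 mA.
Check: β·I_B = 7.72 mA > I_C = 1.28 mA, confirming saturation.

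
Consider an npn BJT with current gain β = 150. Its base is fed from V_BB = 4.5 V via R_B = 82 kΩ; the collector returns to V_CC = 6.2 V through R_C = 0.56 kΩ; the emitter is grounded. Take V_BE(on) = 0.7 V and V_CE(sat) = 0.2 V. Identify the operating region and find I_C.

active; I_C ≈ 7 mA

Assume active. Base-emitter loop: I_B = (V_BB − V_BE)/R_B = (4.5 − 0.7)/82 = 0.0463 mA.
I_C = β·I_B = 150×0.0463 = 6.95 mA.
V_CE = V_CC − I_C·R_C = 6.2 − 6.95×0.56 = 2.31 V > V_CE(sat), so the active-region assumption holds.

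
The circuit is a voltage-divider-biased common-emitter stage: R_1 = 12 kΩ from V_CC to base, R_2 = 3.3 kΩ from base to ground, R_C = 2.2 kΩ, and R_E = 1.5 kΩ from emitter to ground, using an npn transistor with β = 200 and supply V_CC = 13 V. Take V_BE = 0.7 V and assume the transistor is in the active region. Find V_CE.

Thevenize the base divider: V_Th = V_CC·R_2/(R_1+R_2) = 13×3.3/15.3 = 2.8 V, R_Th = R_1‖R_2 = 2.59 kΩ.
Base-emitter loop: V_Th = I_B·R_Th + V_BE + (β+1)I_B·R_E, so I_B = (2.8 − 0.7) / (2.59 + 201×1.5) = 0.00692 mA.
I_C = β·I_B = 200×0.00692 = 1.38 mA, and I_E = (β+1)I_B = 1.39 mA.
V_CE = V_CC − I_C·R_C − I_E·R_E = 13 − 1.38×2.2 − 1.39×1.5 = 7.87 V.
V_CE = 7.87 V > 0.2 V confirms active-region operation.

V_CE ≈ 7.9 V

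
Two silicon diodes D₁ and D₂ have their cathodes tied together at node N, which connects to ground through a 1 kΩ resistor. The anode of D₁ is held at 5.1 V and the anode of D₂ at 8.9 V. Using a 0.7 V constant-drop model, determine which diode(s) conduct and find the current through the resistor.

Assume both conduct. Then node N would need to be at both 5.1−0.7 = 4.4 V and 8.9−0.7 = 8.2 V, which is impossible.
Assume only D₂ conducts: V_N = 8.9 − 0.7 = 8.2 V, so I_R = 8.2/1 = 8.2 mA.
Check D₁: its anode-to-cathode voltage is 5.1 − 8.2 = -3.1 V < 0.7 V, so it is off. The assumption is consistent.

Only D₂ conducts; I_R ≈ 8.2 mA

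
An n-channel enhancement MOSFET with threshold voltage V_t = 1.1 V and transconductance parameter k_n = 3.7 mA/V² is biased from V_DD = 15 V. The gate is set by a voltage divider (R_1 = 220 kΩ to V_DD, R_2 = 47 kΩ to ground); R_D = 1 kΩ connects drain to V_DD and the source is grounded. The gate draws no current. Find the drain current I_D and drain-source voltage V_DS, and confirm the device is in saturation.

V_G = V_DD·R_2/(R_1+R_2) = 15×47/267 = 2.64 V. With the source grounded, V_GS = V_G = 2.64 V.
Assume saturation: I_D = (k_n/2)(V_GS − V_t)² = (3.7/2)×(2.64 − 1.1)² = 1.85×1.54² = 4.39 mA.
V_DS = V_DD − I_D·R_D = 15 − 4.39×1 = 10.6 V.
Saturation requires V_DS ≥ V_GS − V_t = 1.54 V; 10.6 ≥ 1.54 ✓.

I_D ≈ 4.4 mA, V_DS ≈ 11 V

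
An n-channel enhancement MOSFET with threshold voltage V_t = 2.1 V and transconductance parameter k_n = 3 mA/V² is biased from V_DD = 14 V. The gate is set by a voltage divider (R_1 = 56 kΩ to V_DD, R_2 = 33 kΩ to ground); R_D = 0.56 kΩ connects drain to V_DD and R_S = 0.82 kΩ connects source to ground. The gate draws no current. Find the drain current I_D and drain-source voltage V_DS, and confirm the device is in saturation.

V_G = V_DD·R_2/(R_1+R_2) = 14×33/89 = 5.19 V.
Assume saturation: I_D = (k_n/2)(V_GS − V_t)² with V_GS = V_G − I_D·R_S = 5.19 − 0.82·I_D.
Substituting gives 1.01·I_D² − 8.6·I_D + 14.3 = 0, with roots I_D = 2.27 or 6.26 mA.
The root I_D = 6.26 mA gives V_GS = 0.057 V ≤ V_t, so take I_D = 2.27 mA.
Then V_GS = 3.33 V and V_DS = V_DD − I_D(R_D+R_S) = 14 − 2.27×1.38 = 10.9 V.
Saturation requires V_DS ≥ V_GS − V_t = 1.23 V; 10.9 ≥ 1.23 ✓.

I_D ≈ 2.3 mA, V_DS ≈ 11 V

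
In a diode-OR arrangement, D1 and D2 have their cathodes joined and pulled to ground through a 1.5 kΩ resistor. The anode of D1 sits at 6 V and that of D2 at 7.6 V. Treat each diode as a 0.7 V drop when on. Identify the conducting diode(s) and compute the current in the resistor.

Only D2 conducts; I_R ≈ 4.6 mA

Assume both conduct. Then node N would need to be at both 6−0.7 = 5.3 V and 7.6−0.7 = 6.9 V, which is impossible.
Assume only D2 conducts: V_N = 7.6 − 0.7 = 6.9 V, so I_R = 6.9/1.5 = 4.6 mA.
Check D1: its anode-to-cathode voltage is 6 − 6.9 = -0.9 V < 0.7 V, so it is off. The assumption is consistent.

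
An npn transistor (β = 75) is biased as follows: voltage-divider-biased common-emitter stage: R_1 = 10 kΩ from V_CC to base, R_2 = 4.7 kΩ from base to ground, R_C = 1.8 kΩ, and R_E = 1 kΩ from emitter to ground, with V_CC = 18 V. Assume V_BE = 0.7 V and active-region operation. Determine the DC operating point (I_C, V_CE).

Thevenize the base divider: V_Th = V_CC·R_2/(R_1+R_2) = 18×4.7/14.7 = 5.76 V, R_Th = R_1‖R_2 = 3.2 kΩ.
Base-emitter loop: V_Th = I_B·R_Th + V_BE + (β+1)I_B·R_E, so I_B = (5.76 − 0.7) / (3.2 + 76×1) = 0.0638 mA.
I_C = β·I_B = 75×0.0638 = 4.79 mA, and I_E = (β+1)I_B = 4.85 mA.
V_CE = V_CC − I_C·R_C − I_E·R_E = 18 − 4.79×1.8 − 4.85×1 = 4.53 V.
V_CE = 4.53 V > 0.2 V confirms active-region operation.

I_C ≈ 4.8 mA, V_CE ≈ 4.5 V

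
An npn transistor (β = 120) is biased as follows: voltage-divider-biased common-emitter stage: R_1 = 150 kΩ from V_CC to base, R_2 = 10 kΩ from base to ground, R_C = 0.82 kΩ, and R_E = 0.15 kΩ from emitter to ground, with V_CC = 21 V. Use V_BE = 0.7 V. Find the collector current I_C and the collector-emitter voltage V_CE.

I_C ≈ 2.7 mA, V_CE ≈ 18 V

Thevenize the base divider: V_Th = V_CC·R_2/(R_1+R_2) = 21×10/160 = 1.31 V, R_Th = R_1‖R_2 = 9.38 kΩ.
Base-emitter loop: V_Th = I_B·R_Th + V_BE + (β+1)I_B·R_E, so I_B = (1.31 − 0.7) / (9.38 + 121×0.15) = 0.0223 mA.
I_C = β·I_B = 120×0.0223 = 2.67 mA, and I_E = (β+1)I_B = 2.69 mA.
V_CE = V_CC − I_C·R_C − I_E·R_E = 21 − 2.67×0.82 − 2.69×0.15 = 18.4 V.
V_CE = 18.4 V > 0.2 V confirms active-region operation.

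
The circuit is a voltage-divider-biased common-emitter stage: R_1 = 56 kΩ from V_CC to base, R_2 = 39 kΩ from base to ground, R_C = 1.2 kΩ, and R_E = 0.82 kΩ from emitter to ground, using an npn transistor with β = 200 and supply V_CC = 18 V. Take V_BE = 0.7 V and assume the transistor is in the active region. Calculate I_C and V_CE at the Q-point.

Thevenize the base divider: V_Th = V_CC·R_2/(R_1+R_2) = 18×39/95 = 7.39 V, R_Th = R_1‖R_2 = 23 kΩ.
Base-emitter loop: V_Th = I_B·R_Th + V_BE + (β+1)I_B·R_E, so I_B = (7.39 − 0.7) / (23 + 201×0.82) = 0.0356 mA.
I_C = β·I_B = 200×0.0356 = 7.12 mA, and I_E = (β+1)I_B = 7.16 mA.
V_CE = V_CC − I_C·R_C − I_E·R_E = 18 − 7.12×1.2 − 7.16×0.82 = 3.58 V.
V_CE = 3.58 V > 0.2 V confirms active-region operation.

I_C ≈ 7.1 mA, V_CE ≈ 3.6 V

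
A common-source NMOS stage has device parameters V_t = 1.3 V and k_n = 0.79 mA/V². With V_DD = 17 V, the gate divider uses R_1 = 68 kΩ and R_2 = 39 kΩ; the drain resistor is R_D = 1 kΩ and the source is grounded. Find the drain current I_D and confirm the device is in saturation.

I_D ≈ 9.5 mA

V_G = V_DD·R_2/(R_1+R_2) = 17×39/107 = 6.2 V. With the source grounded, V_GS = V_G = 6.2 V.
Assume saturation: I_D = (k_n/2)(V_GS − V_t)² = (0.79/2)×(6.2 − 1.3)² = 0.395×4.9² = 9.47 mA.
V_DS = V_DD − I_D·R_D = 17 − 9.47×1 = 7.53 V.
Saturation requires V_DS ≥ V_GS − V_t = 4.9 V; 7.53 ≥ 4.9 ✓.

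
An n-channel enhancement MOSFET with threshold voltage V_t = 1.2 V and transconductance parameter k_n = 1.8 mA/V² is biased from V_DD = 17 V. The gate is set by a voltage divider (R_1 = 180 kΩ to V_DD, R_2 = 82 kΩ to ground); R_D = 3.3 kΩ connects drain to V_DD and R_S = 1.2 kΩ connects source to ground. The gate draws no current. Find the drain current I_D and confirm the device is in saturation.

I_D ≈ 2.1 mA

V_G = V_DD·R_2/(R_1+R_2) = 17×82/262 = 5.32 V.
Assume saturation: I_D = (k_n/2)(V_GS − V_t)² with V_GS = V_G − I_D·R_S = 5.32 − 1.2·I_D.
Substituting gives 1.3·I_D² − 9.9·I_D + 15.3 = 0, with roots I_D = 2.15 or 5.49 mA.
The root I_D = 5.49 mA gives V_GS = -1.27 V ≤ V_t, so take I_D = 2.15 mA.
Then V_GS = 2.74 V and V_DS = V_DD − I_D(R_D+R_S) = 17 − 2.15×4.5 = 7.34 V.
Saturation requires V_DS ≥ V_GS − V_t = 1.54 V; 7.34 ≥ 1.54 ✓.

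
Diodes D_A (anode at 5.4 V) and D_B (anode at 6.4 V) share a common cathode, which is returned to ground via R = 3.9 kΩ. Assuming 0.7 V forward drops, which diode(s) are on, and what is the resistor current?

Assume both conduct. Then node N would need to be at both 5.4−0.7 = 4.7 V and 6.4−0.7 = 5.7 V, which is impossible.
Assume only D_B conducts: V_N = 6.4 − 0.7 = 5.7 V, so I_R = 5.7/3.9 = 1.46 mA.
Check D_A: its anode-to-cathode voltage is 5.4 − 5.7 = -0.3 V < 0.7 V, so it is off. The assumption is consistent.

Only D_B conducts; I_R ≈ 1.5 mA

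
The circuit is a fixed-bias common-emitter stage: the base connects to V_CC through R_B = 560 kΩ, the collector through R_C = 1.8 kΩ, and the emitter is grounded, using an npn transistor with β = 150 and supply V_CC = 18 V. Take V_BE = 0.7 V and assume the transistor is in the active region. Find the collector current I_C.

Base loop: V_CC = I_B·R_B + V_BE, so I_B = (18 − 0.7)/560 kΩ = 0.0309 mA.
In the active region I_C = β·I_B = 150 × 0.0309 = 4.63 mA.
Collector loop: V_CE = V_CC − I_C·R_C = 18 − 4.63×1.8 = 9.66 V.
Since V_CE = 9.66 V > V_CE(sat) ≈ 0.2 V, the transistor is in the active region as assumed.

I_C ≈ 4.6 mA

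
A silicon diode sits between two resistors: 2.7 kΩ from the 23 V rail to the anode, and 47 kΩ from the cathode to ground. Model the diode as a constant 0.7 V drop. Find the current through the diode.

The two resistors are in series with the diode, so KVL gives 23 = I·2.7 + 0.7 + I·47.
I = (23 − 0.7) / (2.7 + 47) kΩ = 22.3 / 49.7 = 0.449 mA.

I ≈ 0.45 mA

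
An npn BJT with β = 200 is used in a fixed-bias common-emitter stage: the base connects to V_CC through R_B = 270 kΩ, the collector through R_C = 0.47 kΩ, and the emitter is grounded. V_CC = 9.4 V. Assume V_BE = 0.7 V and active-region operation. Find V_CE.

Base loop: V_CC = I_B·R_B + V_BE, so I_B = (9.4 − 0.7)/270 kΩ = 0.0322 mA.
In the active region I_C = β·I_B = 200 × 0.0322 = 6.44 mA.
Collector loop: V_CE = V_CC − I_C·R_C = 9.4 − 6.44×0.47 = 6.37 V.
Since V_CE = 6.37 V > V_CE(sat) ≈ 0.2 V, the transistor is in the active region as assumed.

V_CE ≈ 6.4 V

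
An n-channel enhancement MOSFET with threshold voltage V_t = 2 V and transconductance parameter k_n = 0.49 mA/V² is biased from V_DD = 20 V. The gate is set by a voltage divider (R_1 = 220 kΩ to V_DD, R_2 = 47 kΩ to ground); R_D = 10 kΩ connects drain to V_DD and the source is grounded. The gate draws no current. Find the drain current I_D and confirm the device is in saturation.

V_G = V_DD·R_2/(R_1+R_2) = 20×47/267 = 3.52 V. With the source grounded, V_GS = V_G = 3.52 V.
Assume saturation: I_D = (k_n/2)(V_GS − V_t)² = (0.49/2)×(3.52 − 2)² = 0.245×1.52² = 0.566 mA.
V_DS = V_DD − I_D·R_D = 20 − 0.566×10 = 14.3 V.
Saturation requires V_DS ≥ V_GS − V_t = 1.52 V; 14.3 ≥ 1.52 ✓.

I_D ≈ 0.57 mA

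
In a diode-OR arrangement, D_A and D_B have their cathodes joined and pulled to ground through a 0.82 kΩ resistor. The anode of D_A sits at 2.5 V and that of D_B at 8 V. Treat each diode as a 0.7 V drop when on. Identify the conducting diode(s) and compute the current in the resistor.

Assume both conduct. Then node N would need to be at both 2.5−0.7 = 1.8 V and 8−0.7 = 7.3 V, which is impossible.
Assume only D_B conducts: V_N = 8 − 0.7 = 7.3 V, so I_R = 7.3/0.82 = 8.9 mA.
Check D_A: its anode-to-cathode voltage is 2.5 − 7.3 = -4.8 V < 0.7 V, so it is off. The assumption is consistent.

Only D_B conducts; I_R ≈ 8.9 mA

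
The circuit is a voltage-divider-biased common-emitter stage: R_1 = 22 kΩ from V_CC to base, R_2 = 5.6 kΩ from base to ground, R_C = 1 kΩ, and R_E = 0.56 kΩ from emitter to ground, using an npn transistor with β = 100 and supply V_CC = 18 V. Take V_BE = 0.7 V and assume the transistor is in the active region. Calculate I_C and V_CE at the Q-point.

I_C ≈ 4.8 mA, V_CE ≈ 10 V

Thevenize the base divider: V_Th = V_CC·R_2/(R_1+R_2) = 18×5.6/27.6 = 3.65 V, R_Th = R_1‖R_2 = 4.46 kΩ.
Base-emitter loop: V_Th = I_B·R_Th + V_BE + (β+1)I_B·R_E, so I_B = (3.65 − 0.7) / (4.46 + 101×0.56) = 0.0484 mA.
I_C = β·I_B = 100×0.0484 = 4.84 mA, and I_E = (β+1)I_B = 4.89 mA.
V_CE = V_CC − I_C·R_C − I_E·R_E = 18 − 4.84×1 − 4.89×0.56 = 10.4 V.
V_CE = 10.4 V > 0.2 V confirms active-region operation.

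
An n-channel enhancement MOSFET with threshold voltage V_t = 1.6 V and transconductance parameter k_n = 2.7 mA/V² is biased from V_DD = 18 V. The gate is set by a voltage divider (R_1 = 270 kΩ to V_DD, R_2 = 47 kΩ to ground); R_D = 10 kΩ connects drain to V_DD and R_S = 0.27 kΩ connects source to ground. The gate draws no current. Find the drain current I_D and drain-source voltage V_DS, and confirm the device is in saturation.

V_G = V_DD·R_2/(R_1+R_2) = 18×47/317 = 2.67 V.
Assume saturation: I_D = (k_n/2)(V_GS − V_t)² with V_GS = V_G − I_D·R_S = 2.67 − 0.27·I_D.
Substituting gives 0.0984·I_D² − 1.78·I_D + 1.54 = 0, with roots I_D = 0.913 or 17.2 mA.
The root I_D = 17.2 mA gives V_GS = -1.97 V ≤ V_t, so take I_D = 0.913 mA.
Then V_GS = 2.42 V and V_DS = V_DD − I_D(R_D+R_S) = 18 − 0.913×10.3 = 8.63 V.
Saturation requires V_DS ≥ V_GS − V_t = 0.822 V; 8.63 ≥ 0.822 ✓.

I_D ≈ 0.91 mA, V_DS ≈ 8.6 V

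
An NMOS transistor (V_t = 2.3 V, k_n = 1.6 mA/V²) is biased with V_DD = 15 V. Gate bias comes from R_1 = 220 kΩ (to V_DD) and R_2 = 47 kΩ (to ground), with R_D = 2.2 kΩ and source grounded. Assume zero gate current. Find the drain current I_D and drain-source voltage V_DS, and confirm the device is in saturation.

I_D ≈ 0.093 mA, V_DS ≈ 15 V

V_G = V_DD·R_2/(R_1+R_2) = 15×47/267 = 2.64 V. With the source grounded, V_GS = V_G = 2.64 V.
Assume saturation: I_D = (k_n/2)(V_GS − V_t)² = (1.6/2)×(2.64 − 2.3)² = 0.8×0.34² = 0.0927 mA.
V_DS = V_DD − I_D·R_D = 15 − 0.0927×2.2 = 14.8 V.
Saturation requires V_DS ≥ V_GS − V_t = 0.34 V; 14.8 ≥ 0.34 ✓.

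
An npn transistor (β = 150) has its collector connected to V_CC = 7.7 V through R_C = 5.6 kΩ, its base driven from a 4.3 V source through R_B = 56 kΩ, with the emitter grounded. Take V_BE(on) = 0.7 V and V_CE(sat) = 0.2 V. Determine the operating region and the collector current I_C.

Assume active: I_B = (4.3 − 0.7)/56 = 0.0643 mA, giving I_C = β·I_B = 9.64 mA.
But then V_CE = 7.7 − 9.64×5.6 = -46.3 V < V_CE(sat) = 0.2 V — impossible in the active region.
So the transistor is saturated. With V_CE = 0.2 V, I_C = (V_CC − 0.2)/R_C = 7.5/5.6 = 1.34 mA.
Check: β·I_B = 9.64 mA > I_C = 1.34 mA, confirming saturation.

saturation; I_C ≈ 1.3 mA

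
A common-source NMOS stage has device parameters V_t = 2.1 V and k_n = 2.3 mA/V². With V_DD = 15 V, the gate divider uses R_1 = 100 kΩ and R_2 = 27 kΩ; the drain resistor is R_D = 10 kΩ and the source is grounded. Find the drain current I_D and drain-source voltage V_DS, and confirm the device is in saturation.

V_G = V_DD·R_2/(R_1+R_2) = 15×27/127 = 3.19 V. With the source grounded, V_GS = V_G = 3.19 V.
Assume saturation: I_D = (k_n/2)(V_GS − V_t)² = (2.3/2)×(3.19 − 2.1)² = 1.15×1.09² = 1.36 mA.
V_DS = V_DD − I_D·R_D = 15 − 1.36×10 = 1.36 V.
Saturation requires V_DS ≥ V_GS − V_t = 1.09 V; 1.36 ≥ 1.09 ✓.

I_D ≈ 1.4 mA, V_DS ≈ 1.4 V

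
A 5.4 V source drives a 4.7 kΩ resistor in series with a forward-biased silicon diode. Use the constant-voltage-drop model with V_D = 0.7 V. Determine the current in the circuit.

KVL around the loop: 5.4 = V_D + I·R = 0.7 + I × 4.7 kΩ.
So I = (5.4 − 0.7) / 4.7 kΩ = 4.7 / 4.7 = 1 mA.

I ≈ 1 mA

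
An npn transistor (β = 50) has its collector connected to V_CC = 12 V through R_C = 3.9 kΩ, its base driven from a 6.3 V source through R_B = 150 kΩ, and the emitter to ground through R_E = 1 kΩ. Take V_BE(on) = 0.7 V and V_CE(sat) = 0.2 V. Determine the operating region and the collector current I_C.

Assume active. Base-emitter loop: I_B = (V_BB − V_BE)/(R_B + (β+1)R_E) = (6.3 − 0.7)/(150 + 51×1) = 0.0279 mA.
I_C = β·I_B = 50×0.0279 = 1.39 mA.
V_CE = V_CC − I_C·R_C − I_E·R_E = 12 − 1.39×3.9 − 1.42×1 = 5.15 V > V_CE(sat), so the active-region assumption holds.

active; I_C ≈ 1.4 mA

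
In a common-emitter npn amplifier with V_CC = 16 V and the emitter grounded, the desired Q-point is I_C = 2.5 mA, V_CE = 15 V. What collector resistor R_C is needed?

R_C ≈ 0.4 kΩ

Collector loop: V_CC = I_C·R_C + V_CE.
R_C = (V_CC − V_CE)/I_C = (16 − 15)/2.5 = 0.4 kΩ.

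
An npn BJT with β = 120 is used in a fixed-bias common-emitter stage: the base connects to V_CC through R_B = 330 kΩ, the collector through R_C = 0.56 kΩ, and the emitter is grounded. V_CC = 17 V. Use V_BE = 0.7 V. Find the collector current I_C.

Base loop: V_CC = I_B·R_B + V_BE, so I_B = (17 − 0.7)/330 kΩ = 0.0494 mA.
In the active region I_C = β·I_B = 120 × 0.0494 = 5.93 mA.
Collector loop: V_CE = V_CC − I_C·R_C = 17 − 5.93×0.56 = 13.7 V.
Since V_CE = 13.7 V > V_CE(sat) ≈ 0.2 V, the transistor is in the active region as assumed.

I_C ≈ 5.9 mA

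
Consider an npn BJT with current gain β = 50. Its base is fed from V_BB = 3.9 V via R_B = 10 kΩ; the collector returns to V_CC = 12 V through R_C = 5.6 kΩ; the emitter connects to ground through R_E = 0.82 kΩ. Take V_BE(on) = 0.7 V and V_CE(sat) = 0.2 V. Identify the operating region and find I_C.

saturation; I_C ≈ 1.8 mA

Assume active: I_B = (3.9 − 0.7)/(10 + 51×0.82) = 0.0618 mA, I_C = β·I_B = 3.09 mA.
Then V_CE = 12 − 3.09×5.6 − 3.15×0.82 = -7.87 V < 0.2 V — the active assumption fails.
Re-solve with V_CE = 0.2 V. KCL at the emitter: V_E/R_E = (V_BB−0.7−V_E)/R_B + (V_CC−0.2−V_E)/R_C, giving V_E = 1.62 V.
I_C = (V_CC − 0.2 − V_E)/R_C = (11.8 − 1.62)/5.6 = 1.82 mA.
Check: I_B = (3.2 − 1.62)/10 = 0.158 mA, and β·I_B = 7.9 mA > I_C, confirming saturation.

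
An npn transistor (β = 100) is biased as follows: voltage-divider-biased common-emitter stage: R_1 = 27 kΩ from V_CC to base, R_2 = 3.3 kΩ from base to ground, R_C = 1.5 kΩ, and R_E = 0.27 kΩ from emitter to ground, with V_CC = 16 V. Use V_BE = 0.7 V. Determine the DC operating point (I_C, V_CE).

Thevenize the base divider: V_Th = V_CC·R_2/(R_1+R_2) = 16×3.3/30.3 = 1.74 V, R_Th = R_1‖R_2 = 2.94 kΩ.
Base-emitter loop: V_Th = I_B·R_Th + V_BE + (β+1)I_B·R_E, so I_B = (1.74 − 0.7) / (2.94 + 101×0.27) = 0.0345 mA.
I_C = β·I_B = 100×0.0345 = 3.45 mA, and I_E = (β+1)I_B = 3.49 mA.
V_CE = V_CC − I_C·R_C − I_E·R_E = 16 − 3.45×1.5 − 3.49×0.27 = 9.88 V.
V_CE = 9.88 V > 0.2 V confirms active-region operation.

I_C ≈ 3.5 mA, V_CE ≈ 9.9 V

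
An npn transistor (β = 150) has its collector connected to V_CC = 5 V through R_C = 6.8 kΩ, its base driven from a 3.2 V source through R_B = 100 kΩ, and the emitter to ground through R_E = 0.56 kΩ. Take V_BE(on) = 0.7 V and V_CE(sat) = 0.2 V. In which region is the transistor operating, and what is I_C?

saturation; I_C ≈ 0.65 mA

Assume active: I_B = (3.2 − 0.7)/(100 + 151×0.56) = 0.0135 mA, I_C = β·I_B = 2.03 mA.
Then V_CE = 5 − 2.03×6.8 − 2.05×0.56 = -9.96 V < 0.2 V — the active assumption fails.
Re-solve with V_CE = 0.2 V. KCL at the emitter: V_E/R_E = (V_BB−0.7−V_E)/R_B + (V_CC−0.2−V_E)/R_C, giving V_E = 0.376 V.
I_C = (V_CC − 0.2 − V_E)/R_C = (4.8 − 0.376)/6.8 = 0.651 mA.
Check: I_B = (2.5 − 0.376)/100 = 0.0212 mA, and β·I_B = 3.19 mA > I_C, confirming saturation.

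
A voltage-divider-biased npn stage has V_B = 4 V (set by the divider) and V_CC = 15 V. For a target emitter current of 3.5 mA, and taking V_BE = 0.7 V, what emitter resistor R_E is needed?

V_E = V_B − V_BE = 4 − 0.7 = 3.3 V.
R_E = V_E / I_E = 3.3 / 3.5 = 0.943 kΩ.

R_E ≈ 0.94 kΩ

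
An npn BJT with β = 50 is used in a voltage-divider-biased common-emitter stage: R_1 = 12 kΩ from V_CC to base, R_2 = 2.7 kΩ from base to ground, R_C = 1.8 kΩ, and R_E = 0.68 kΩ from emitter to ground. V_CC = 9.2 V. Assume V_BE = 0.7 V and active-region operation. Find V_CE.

V_CE ≈ 5.9 V

Thevenize the base divider: V_Th = V_CC·R_2/(R_1+R_2) = 9.2×2.7/14.7 = 1.69 V, R_Th = R_1‖R_2 = 2.2 kΩ.
Base-emitter loop: V_Th = I_B·R_Th + V_BE + (β+1)I_B·R_E, so I_B = (1.69 − 0.7) / (2.2 + 51×0.68) = 0.0268 mA.
I_C = β·I_B = 50×0.0268 = 1.34 mA, and I_E = (β+1)I_B = 1.37 mA.
V_CE = V_CC − I_C·R_C − I_E·R_E = 9.2 − 1.34×1.8 − 1.37×0.68 = 5.85 V.
V_CE = 5.85 V > 0.2 V confirms active-region operation.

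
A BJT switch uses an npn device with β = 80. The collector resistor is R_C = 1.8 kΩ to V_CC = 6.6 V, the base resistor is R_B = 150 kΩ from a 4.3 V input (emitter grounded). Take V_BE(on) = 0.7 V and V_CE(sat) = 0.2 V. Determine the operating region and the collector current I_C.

active; I_C ≈ 1.9 mA

Assume active. Base-emitter loop: I_B = (V_BB − V_BE)/R_B = (4.3 − 0.7)/150 = 0.024 mA.
I_C = β·I_B = 80×0.024 = 1.92 mA.
V_CE = V_CC − I_C·R_C = 6.6 − 1.92×1.8 = 3.14 V > V_CE(sat), so the active-region assumption holds.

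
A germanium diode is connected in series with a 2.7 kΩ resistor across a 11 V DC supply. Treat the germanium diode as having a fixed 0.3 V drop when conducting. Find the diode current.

KVL around the loop: 11 = V_D + I·R = 0.3 + I × 2.7 kΩ.
So I = (11 − 0.3) / 2.7 kΩ = 10.7 / 2.7 = 3.96 mA.

I ≈ 4 mA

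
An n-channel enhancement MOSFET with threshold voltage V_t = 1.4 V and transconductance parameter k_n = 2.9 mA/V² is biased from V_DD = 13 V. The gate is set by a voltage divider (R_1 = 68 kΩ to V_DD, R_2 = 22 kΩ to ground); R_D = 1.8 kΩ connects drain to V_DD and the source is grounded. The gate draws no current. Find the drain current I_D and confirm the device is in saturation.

I_D ≈ 4.6 mA

V_G = V_DD·R_2/(R_1+R_2) = 13×22/90 = 3.18 V. With the source grounded, V_GS = V_G = 3.18 V.
Assume saturation: I_D = (k_n/2)(V_GS − V_t)² = (2.9/2)×(3.18 − 1.4)² = 1.45×1.78² = 4.58 mA.
V_DS = V_DD − I_D·R_D = 13 − 4.58×1.8 = 4.75 V.
Saturation requires V_DS ≥ V_GS − V_t = 1.78 V; 4.75 ≥ 1.78 ✓.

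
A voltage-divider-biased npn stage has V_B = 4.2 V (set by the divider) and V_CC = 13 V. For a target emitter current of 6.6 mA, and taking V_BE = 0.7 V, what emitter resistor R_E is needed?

V_E = V_B − V_BE = 4.2 − 0.7 = 3.5 V.
R_E = V_E / I_E = 3.5 / 6.6 = 0.53 kΩ.

R_E ≈ 0.53 kΩ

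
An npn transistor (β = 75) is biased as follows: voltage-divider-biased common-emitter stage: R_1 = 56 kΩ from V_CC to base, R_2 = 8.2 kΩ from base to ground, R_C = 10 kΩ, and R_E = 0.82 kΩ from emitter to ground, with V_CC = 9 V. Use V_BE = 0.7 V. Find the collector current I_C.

Thevenize the base divider: V_Th = V_CC·R_2/(R_1+R_2) = 9×8.2/64.2 = 1.15 V, R_Th = R_1‖R_2 = 7.15 kΩ.
Base-emitter loop: V_Th = I_B·R_Th + V_BE + (β+1)I_B·R_E, so I_B = (1.15 − 0.7) / (7.15 + 76×0.82) = 0.00647 mA.
I_C = β·I_B = 75×0.00647 = 0.485 mA, and I_E = (β+1)I_B = 0.492 mA.
V_CE = V_CC − I_C·R_C − I_E·R_E = 9 − 0.485×10 − 0.492×0.82 = 3.74 V.
V_CE = 3.74 V > 0.2 V confirms active-region operation.

I_C ≈ 0.49 mA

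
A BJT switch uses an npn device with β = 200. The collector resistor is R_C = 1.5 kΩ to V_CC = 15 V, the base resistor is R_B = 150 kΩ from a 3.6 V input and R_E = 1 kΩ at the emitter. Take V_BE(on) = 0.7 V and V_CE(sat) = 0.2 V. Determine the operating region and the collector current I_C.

Assume active. Base-emitter loop: I_B = (V_BB − V_BE)/(R_B + (β+1)R_E) = (3.6 − 0.7)/(150 + 201×1) = 0.00826 mA.
I_C = β·I_B = 200×0.00826 = 1.65 mA.
V_CE = V_CC − I_C·R_C − I_E·R_E = 15 − 1.65×1.5 − 1.66×1 = 10.9 V > V_CE(sat), so the active-region assumption holds.

active; I_C ≈ 1.7 mA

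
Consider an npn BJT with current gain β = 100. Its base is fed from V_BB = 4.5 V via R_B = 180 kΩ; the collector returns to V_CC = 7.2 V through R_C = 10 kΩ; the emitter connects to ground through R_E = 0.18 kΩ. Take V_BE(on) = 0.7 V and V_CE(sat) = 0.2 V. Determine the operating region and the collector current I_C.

saturation; I_C ≈ 0.69 mA

Assume active: I_B = (4.5 − 0.7)/(180 + 101×0.18) = 0.0192 mA, I_C = β·I_B = 1.92 mA.
Then V_CE = 7.2 − 1.92×10 − 1.94×0.18 = -12.3 V < 0.2 V — the active assumption fails.
Re-solve with V_CE = 0.2 V. KCL at the emitter: V_E/R_E = (V_BB−0.7−V_E)/R_B + (V_CC−0.2−V_E)/R_C, giving V_E = 0.127 V.
I_C = (V_CC − 0.2 − V_E)/R_C = (7 − 0.127)/10 = 0.687 mA.
Check: I_B = (3.8 − 0.127)/180 = 0.0204 mA, and β·I_B = 2.04 mA > I_C, confirming saturation.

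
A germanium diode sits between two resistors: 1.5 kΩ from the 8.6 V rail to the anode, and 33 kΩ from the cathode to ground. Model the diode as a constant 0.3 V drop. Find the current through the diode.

I ≈ 0.24 mA

The two resistors are in series with the diode, so KVL gives 8.6 = I·1.5 + 0.3 + I·33.
I = (8.6 − 0.3) / (1.5 + 33) kΩ = 8.3 / 34.5 = 0.241 mA.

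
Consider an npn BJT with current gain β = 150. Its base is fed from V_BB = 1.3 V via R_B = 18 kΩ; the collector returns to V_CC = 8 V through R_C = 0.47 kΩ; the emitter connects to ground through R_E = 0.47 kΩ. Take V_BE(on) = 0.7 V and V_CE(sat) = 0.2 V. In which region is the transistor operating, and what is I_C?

Assume active. Base-emitter loop: I_B = (V_BB − V_BE)/(R_B + (β+1)R_E) = (1.3 − 0.7)/(18 + 151×0.47) = 0.00674 mA.
I_C = β·I_B = 150×0.00674 = 1.01 mA.
V_CE = V_CC − I_C·R_C − I_E·R_E = 8 − 1.01×0.47 − 1.02×0.47 = 7.05 V > V_CE(sat), so the active-region assumption holds.

active; I_C ≈ 1 mA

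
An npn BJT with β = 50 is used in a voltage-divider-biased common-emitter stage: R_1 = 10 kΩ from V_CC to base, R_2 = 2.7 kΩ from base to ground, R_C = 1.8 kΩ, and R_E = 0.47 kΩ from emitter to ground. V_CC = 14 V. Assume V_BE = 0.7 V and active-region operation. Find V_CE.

Thevenize the base divider: V_Th = V_CC·R_2/(R_1+R_2) = 14×2.7/12.7 = 2.98 V, R_Th = R_1‖R_2 = 2.13 kΩ.
Base-emitter loop: V_Th = I_B·R_Th + V_BE + (β+1)I_B·R_E, so I_B = (2.98 − 0.7) / (2.13 + 51×0.47) = 0.0872 mA.
I_C = β·I_B = 50×0.0872 = 4.36 mA, and I_E = (β+1)I_B = 4.45 mA.
V_CE = V_CC − I_C·R_C − I_E·R_E = 14 − 4.36×1.8 − 4.45×0.47 = 4.06 V.
V_CE = 4.06 V > 0.2 V confirms active-region operation.

V_CE ≈ 4.1 V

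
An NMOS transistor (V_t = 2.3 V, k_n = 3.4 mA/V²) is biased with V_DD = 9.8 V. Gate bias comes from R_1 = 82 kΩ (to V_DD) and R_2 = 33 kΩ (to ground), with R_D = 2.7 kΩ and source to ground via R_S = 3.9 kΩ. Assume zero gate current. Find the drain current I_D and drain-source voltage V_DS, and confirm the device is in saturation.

V_G = V_DD·R_2/(R_1+R_2) = 9.8×33/115 = 2.81 V.
Assume saturation: I_D = (k_n/2)(V_GS − V_t)² with V_GS = V_G − I_D·R_S = 2.81 − 3.9·I_D.
Substituting gives 25.9·I_D² − 7.79·I_D + 0.446 = 0, with roots I_D = 0.0768 or 0.225 mA.
The root I_D = 0.225 mA gives V_GS = 1.94 V ≤ V_t, so take I_D = 0.0768 mA.
Then V_GS = 2.51 V and V_DS = V_DD − I_D(R_D+R_S) = 9.8 − 0.0768×6.6 = 9.29 V.
Saturation requires V_DS ≥ V_GS − V_t = 0.213 V; 9.29 ≥ 0.213 ✓.

I_D ≈ 0.077 mA, V_DS ≈ 9.3 V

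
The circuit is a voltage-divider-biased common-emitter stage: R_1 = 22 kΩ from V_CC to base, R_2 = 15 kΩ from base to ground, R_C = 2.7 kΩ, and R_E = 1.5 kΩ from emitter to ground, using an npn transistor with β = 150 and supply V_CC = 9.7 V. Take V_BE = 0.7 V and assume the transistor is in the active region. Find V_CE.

Thevenize the base divider: V_Th = V_CC·R_2/(R_1+R_2) = 9.7×15/37 = 3.93 V, R_Th = R_1‖R_2 = 8.92 kΩ.
Base-emitter loop: V_Th = I_B·R_Th + V_BE + (β+1)I_B·R_E, so I_B = (3.93 − 0.7) / (8.92 + 151×1.5) = 0.0137 mA.
I_C = β·I_B = 150×0.0137 = 2.06 mA, and I_E = (β+1)I_B = 2.07 mA.
V_CE = V_CC − I_C·R_C − I_E·R_E = 9.7 − 2.06×2.7 − 2.07×1.5 = 1.03 V.
V_CE = 1.03 V > 0.2 V confirms active-region operation.

V_CE ≈ 1 V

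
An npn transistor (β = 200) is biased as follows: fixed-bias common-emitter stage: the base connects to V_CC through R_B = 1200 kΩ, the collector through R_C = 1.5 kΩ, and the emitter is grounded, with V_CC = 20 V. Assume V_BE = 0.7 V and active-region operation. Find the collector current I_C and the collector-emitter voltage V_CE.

Base loop: V_CC = I_B·R_B + V_BE, so I_B = (20 − 0.7)/1200 kΩ = 0.0161 mA.
In the active region I_C = β·I_B = 200 × 0.0161 = 3.22 mA.
Collector loop: V_CE = V_CC − I_C·R_C = 20 − 3.22×1.5 = 15.2 V.
Since V_CE = 15.2 V > V_CE(sat) ≈ 0.2 V, the transistor is in the active region as assumed.

I_C ≈ 3.2 mA, V_CE ≈ 15 V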